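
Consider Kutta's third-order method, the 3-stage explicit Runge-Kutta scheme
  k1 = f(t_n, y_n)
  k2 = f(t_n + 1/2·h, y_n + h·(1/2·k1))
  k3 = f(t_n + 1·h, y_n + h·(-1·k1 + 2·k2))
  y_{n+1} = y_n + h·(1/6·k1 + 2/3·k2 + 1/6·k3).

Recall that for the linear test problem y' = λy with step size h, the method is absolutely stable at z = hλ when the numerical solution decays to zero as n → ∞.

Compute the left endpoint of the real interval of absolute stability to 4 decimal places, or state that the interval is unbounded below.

left endpoint -2.5127.

Test eqn y'=λy, z=hλ:
  order 3, 3-stage ⇒ R(z)=1+z+z^2/2+z^3/6
  (e.g. R(-1.15)=0.25777, |R|=0.25777)

Find x<0 with |R(x)|<1.
x=-1.15: |R|=0.2578
|R(-2.75)|=1.4349 |R(-1.44)|=0.0991 |R(-1)|=0.3333
Bisect:
  x_lo=-2.8300 |R|=1.6030  x_hi=-0.1089 |R|=0.8968
  mid=-1.46943 |R|=0.08138 →hi
  mid=-2.14971 |R|=0.49480 →hi
  mid=-2.48984 |R|=0.96274 →hi
  mid=-2.65991 |R|=1.25888 →lo
  mid=-2.57488 |R|=1.10512 →lo
  mid=-2.53236 |R|=1.03254 →lo
  mid=-2.51110 |R|=0.99730 →hi
  ...
  [-2.51276,-2.51260] ⇒ x*=-2.5127
Stable set (-2.5127, 0).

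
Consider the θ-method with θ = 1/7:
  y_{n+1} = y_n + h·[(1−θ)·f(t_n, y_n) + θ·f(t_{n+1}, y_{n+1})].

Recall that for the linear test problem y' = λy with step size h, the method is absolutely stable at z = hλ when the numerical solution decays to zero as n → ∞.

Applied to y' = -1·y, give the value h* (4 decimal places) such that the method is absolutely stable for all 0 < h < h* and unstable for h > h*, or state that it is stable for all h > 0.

(-2.8000,0); λ=-1 ⇒ h* = (14/5)/1 = 2.8000.

Set f=λy, z=hλ:
  y_{n+1} = y_n + z·[6/7·y_n + 1/7·y_{n+1}] ⇒ (1 − 1/7z)y_{n+1} = (1 + 6/7z)y_n
  R(z) = (1 + 6/7z)/(1 − 1/7z).

Boundary: |R(x)|=1, x<0.
x=-1.25: |R|=0.0606
R=−1: 1+6/7x = −1+1/7x ⇒ -5/7x=2 ⇒ x=2/(-5/7)=-2.8000
Confirm numerically:
  x=-2.580: |R|=0.88518 <1
  x=-1.927: |R|=0.51103 <1
  x=-1.824: |R|=0.44696 <1
  x=-1.181: |R|=0.01051 <1
  x=-3.221: |R|=1.20595 >1
  x=-3.017: |R|=1.10832 >1
Interval (-2.8000, 0).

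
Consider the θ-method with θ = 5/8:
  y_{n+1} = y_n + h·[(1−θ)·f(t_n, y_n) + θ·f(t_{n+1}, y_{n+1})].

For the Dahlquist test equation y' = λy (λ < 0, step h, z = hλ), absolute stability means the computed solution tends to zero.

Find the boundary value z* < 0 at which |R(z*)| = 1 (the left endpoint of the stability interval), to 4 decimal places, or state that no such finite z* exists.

On y'=λy, z=hλ:
  y_{n+1} = y_n + z·[3/8·y_n + 5/8·y_{n+1}] ⇒ (1 − 5/8z)y_{n+1} = (1 + 3/8z)y_n
  Hence R(z) = (1 + 3/8z)/(1 − 5/8z).

Find x<0 with |R(x)|<1.
x=-0.67: |R|=0.5278
x=-2: |R|=0.1111
x=-10: |R|=0.3793
x=-100: |R|=0.5748
θ=5/8≥1/2 ⇒ |1+3/8x|<|1−5/8x| ∀x<0 ⇒ unbounded interval.

interval (−∞, 0).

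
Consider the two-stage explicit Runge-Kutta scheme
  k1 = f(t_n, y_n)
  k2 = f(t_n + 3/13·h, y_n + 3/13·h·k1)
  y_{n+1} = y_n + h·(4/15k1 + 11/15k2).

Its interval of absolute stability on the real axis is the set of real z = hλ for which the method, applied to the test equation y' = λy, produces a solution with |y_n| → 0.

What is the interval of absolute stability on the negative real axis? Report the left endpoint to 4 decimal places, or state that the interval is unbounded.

With y'=λy (z=hλ):
  k1=λy_n ⇒ h·k1=z·y_n;  k2=λ(1+3/13z)y_n ⇒ h·k2=z(1+3/13z)y_n
  y_{n+1}/y_n = 1 + 4/15z + 11/15z(1+3/13z) = 1 + z + 11/65z²
  Hence R(z) = 1 + z + 11/65z².

Need |R(x)|<1, x<0.
x=-0.78: |R|=0.3230
R=1: x+11/65x²=0 ⇒ x=−65/11=-5.9091; min R=1−1/(4·11/65)=-0.4773>−1
Confirm numerically:
  x=-4.911: |R|=0.17049 <1
  x=-4.430: |R|=0.10886 <1
  x=-2.723: |R|=0.46820 <1
  x=-6.375: |R|=1.50264 >1
  x=-6.070: |R|=1.16529 >1
Interval (-5.9091, 0).

z∈(-5.9091,0).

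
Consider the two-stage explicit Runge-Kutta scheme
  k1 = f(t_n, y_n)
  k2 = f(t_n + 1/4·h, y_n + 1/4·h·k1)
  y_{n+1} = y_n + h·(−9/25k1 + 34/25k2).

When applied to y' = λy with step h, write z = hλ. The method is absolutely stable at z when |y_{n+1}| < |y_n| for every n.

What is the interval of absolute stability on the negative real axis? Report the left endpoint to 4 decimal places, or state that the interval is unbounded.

Test eqn y'=λy, z=hλ:
  k1=λy_n ⇒ h·k1=z·y_n;  k2=λ(1+1/4z)y_n ⇒ h·k2=z(1+1/4z)y_n
  y_{n+1}/y_n = 1 − 9/25z + 34/25z(1+1/4z) = 1 + z + 17/50z²
  so R(z) = 1 + z + 17/50z².

Solve |R(x)|<1 on ℝ⁻.
x=-1.65: |R|=0.2757
R=1: x+17/50x²=0 ⇒ x=−50/17=-2.9412; min R=1−1/(4·17/50)=0.2647>−1
Confirm numerically:
  x=-2.610: |R|=0.70611 <1
  x=-2.603: |R|=0.70071 <1
  x=-2.581: |R|=0.68393 <1
  x=-1.728: |R|=0.28723 <1
  x=-3.354: |R|=1.47077 >1
  x=-3.287: |R|=1.38649 >1
  x=-3.282: |R|=1.38032 >1
So |R|<1 on (-2.9412, 0).

(-2.9412, 0).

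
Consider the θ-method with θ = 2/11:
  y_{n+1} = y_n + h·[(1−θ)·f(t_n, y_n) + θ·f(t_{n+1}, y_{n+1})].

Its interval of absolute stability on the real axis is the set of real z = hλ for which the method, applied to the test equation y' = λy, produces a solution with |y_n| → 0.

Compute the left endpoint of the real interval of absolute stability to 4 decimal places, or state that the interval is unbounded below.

left endpoint -3.1429.

With y'=λy (z=hλ):
  y_{n+1} = y_n + z·[9/11·y_n + 2/11·y_{n+1}] ⇒ (1 − 2/11z)y_{n+1} = (1 + 9/11z)y_n
  ⇒ R(z) = (1 + 9/11z)/(1 − 2/11z).

Need |R(x)|<1, x<0.
x=-1.05: |R|=0.1183
R=−1: 1+9/11x = −1+2/11x ⇒ -7/11x=2 ⇒ x=2/(-7/11)=-3.1429
Confirm numerically:
  x=-3.119: |R|=0.99031 <1
  x=-2.017: |R|=0.47579 <1
  x=-1.424: |R|=0.13114 <1
  x=-3.607: |R|=1.17838 >1
  x=-3.170: |R|=1.01096 >1
So |R|<1 on (-3.1429, 0).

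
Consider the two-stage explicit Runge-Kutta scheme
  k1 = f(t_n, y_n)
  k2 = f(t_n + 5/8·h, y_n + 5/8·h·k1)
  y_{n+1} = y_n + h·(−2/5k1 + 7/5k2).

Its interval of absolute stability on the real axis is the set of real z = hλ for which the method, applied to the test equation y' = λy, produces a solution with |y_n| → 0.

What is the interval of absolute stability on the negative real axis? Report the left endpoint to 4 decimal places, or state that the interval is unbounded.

With y'=λy (z=hλ):
  k1=λy_n ⇒ h·k1=z·y_n;  k2=λ(1+5/8z)y_n ⇒ h·k2=z(1+5/8z)y_n
  y_{n+1}/y_n = 1 − 2/5z + 7/5z(1+5/8z) = 1 + z + 7/8z²
  ⇒ R(z) = 1 + z + 7/8z².

Find x<0 with |R(x)|<1.
x=-1.76: |R|=1.9504
R=1: x+7/8x²=0 ⇒ x=−8/7=-1.1429; min R=1−1/(4·7/8)=0.7143>−1
Confirm numerically:
  x=-1.121: |R|=0.97856 <1
  x=-1.081: |R|=0.94149 <1
  x=-0.967: |R|=0.85120 <1
  x=-0.917: |R|=0.81878 <1
  x=-1.701: |R|=1.83073 >1
  x=-1.520: |R|=1.50160 >1
So |R|<1 on (-1.1429, 0).

z∈(-1.1429,0).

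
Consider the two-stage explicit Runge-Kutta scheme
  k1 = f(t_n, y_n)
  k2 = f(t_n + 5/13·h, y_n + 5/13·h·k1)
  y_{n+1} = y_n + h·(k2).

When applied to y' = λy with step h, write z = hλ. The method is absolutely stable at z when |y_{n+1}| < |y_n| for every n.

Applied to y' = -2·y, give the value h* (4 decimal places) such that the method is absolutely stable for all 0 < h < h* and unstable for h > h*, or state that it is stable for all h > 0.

(-2.6000,0); λ=-2 ⇒ h* = (13/5)/2 = 1.3000.

Set f=λy, z=hλ:
  k1=λy_n ⇒ h·k1=z·y_n;  k2=λ(1+5/13z)y_n ⇒ h·k2=z(1+5/13z)y_n
  y_{n+1}/y_n = 1 + z(1+5/13z) = 1 + z + 5/13z²
  Hence R(z) = 1 + z + 5/13z².

Boundary: |R(x)|=1, x<0.
x=-1.52: |R|=0.3686
R=1: x+5/13x²=0 ⇒ x=−13/5=-2.6000; min R=1−1/(4·5/13)=0.3500>−1
Confirm numerically:
  x=-2.493: |R|=0.89740 <1
  x=-2.031: |R|=0.55552 <1
  x=-1.335: |R|=0.35047 <1
  x=-1.282: |R|=0.35012 <1
  x=-3.051: |R|=1.52923 >1
  x=-2.681: |R|=1.08352 >1
Stable set (-2.6000, 0).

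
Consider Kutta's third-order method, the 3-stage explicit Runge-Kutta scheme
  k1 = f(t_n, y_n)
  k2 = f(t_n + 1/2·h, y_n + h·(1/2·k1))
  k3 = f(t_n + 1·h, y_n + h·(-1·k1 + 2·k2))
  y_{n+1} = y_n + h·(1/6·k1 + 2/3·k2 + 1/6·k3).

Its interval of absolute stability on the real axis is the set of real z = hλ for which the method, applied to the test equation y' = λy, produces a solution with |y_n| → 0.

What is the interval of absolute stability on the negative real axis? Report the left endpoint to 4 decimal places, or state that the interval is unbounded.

z∈(-2.5127,0).

On y'=λy, z=hλ:
  order 3, 3-stage ⇒ R(z)=1+z+z^2/2+z^3/6
  (e.g. R(-0.39)=0.67616, |R|=0.67616)

Boundary: |R(x)|=1, x<0.
x=-0.39: |R|=0.6762
|R(-1.72)|=0.0889 |R(-1.68)|=0.0591 |R(-1.54)|=0.0371
Bisect:
  x_lo=-3.0245 |R|=2.0617  x_hi=-0.0597 |R|=0.9421
  mid=-1.54207 |R|=0.03575 →hi
  mid=-2.28326 |R|=0.66050 →hi
  mid=-2.65386 |R|=1.24755 →lo
  mid=-2.46856 |R|=0.92882 →hi
  mid=-2.56121 |R|=1.08148 →lo
  mid=-2.51489 |R|=1.00352 →lo
  mid=-2.49172 |R|=0.96577 →hi
  mid=-2.50331 |R|=0.98455 →hi
  mid=-2.50910 |R|=0.99401 →hi
  ...
  [-2.51290,-2.51272] ⇒ x*=-2.5127
Interval (-2.5127, 0).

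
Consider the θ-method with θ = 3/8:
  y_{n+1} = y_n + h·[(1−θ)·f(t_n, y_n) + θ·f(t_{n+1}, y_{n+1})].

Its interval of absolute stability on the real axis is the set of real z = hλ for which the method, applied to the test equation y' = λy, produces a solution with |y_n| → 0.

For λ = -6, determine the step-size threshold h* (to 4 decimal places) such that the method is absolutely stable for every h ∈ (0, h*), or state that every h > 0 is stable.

On y'=λy, z=hλ:
  y_{n+1} = y_n + z·[5/8·y_n + 3/8·y_{n+1}] ⇒ (1 − 3/8z)y_{n+1} = (1 + 5/8z)y_n
  Hence R(z) = (1 + 5/8z)/(1 − 3/8z).

Need |R(x)|<1, x<0.
x=-0.92: |R|=0.3160
R=−1: 1+5/8x = −1+3/8x ⇒ -1/4x=2 ⇒ x=2/(-1/4)=-8.0000
Confirm numerically:
  x=-5.631: |R|=0.80967 <1
  x=-4.036: |R|=0.60573 <1
  x=-3.488: |R|=0.51127 <1
  x=-8.573: |R|=1.03399 >1
  x=-8.131: |R|=1.00809 >1
  x=-8.033: |R|=1.00206 >1
So |R|<1 on (-8.0000, 0).

(-8.0000,0); λ=-6 ⇒ h* = (8)/6 = 1.3333.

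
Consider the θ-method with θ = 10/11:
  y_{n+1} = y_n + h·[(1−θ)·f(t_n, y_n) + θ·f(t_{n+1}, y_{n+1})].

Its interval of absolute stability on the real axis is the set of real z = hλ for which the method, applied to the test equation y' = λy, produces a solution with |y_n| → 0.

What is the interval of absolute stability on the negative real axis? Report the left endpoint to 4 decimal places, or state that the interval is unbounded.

Test eqn y'=λy, z=hλ:
  y_{n+1} = y_n + z·[1/11·y_n + 10/11·y_{n+1}] ⇒ (1 − 10/11z)y_{n+1} = (1 + 1/11z)y_n
  so R(z) = (1 + 1/11z)/(1 − 10/11z).

Boundary: |R(x)|=1, x<0.
x=-1.65: |R|=0.3400
x=-2: |R|=0.2903
x=-10: |R|=0.0090
x=-100: |R|=0.0880
θ=10/11≥1/2 ⇒ |1+1/11x|<|1−10/11x| ∀x<0 ⇒ unbounded interval.

interval (−∞, 0).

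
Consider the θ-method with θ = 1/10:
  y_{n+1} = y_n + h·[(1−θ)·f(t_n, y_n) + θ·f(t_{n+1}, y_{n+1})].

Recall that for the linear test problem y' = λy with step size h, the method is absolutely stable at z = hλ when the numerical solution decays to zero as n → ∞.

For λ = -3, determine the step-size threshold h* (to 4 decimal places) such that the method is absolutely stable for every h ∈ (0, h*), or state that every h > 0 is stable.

Set f=λy, z=hλ:
  y_{n+1} = y_n + z·[9/10·y_n + 1/10·y_{n+1}] ⇒ (1 − 1/10z)y_{n+1} = (1 + 9/10z)y_n
  R(z) = (1 + 9/10z)/(1 − 1/10z).

Solve |R(x)|<1 on ℝ⁻.
x=-1.29: |R|=0.1426
R=−1: 1+9/10x = −1+1/10x ⇒ -4/5x=2 ⇒ x=2/(-4/5)=-2.5000
Confirm numerically:
  x=-2.312: |R|=0.87784 <1
  x=-2.237: |R|=0.82806 <1
  x=-1.053: |R|=0.04732 <1
  x=-2.982: |R|=1.29703 >1
  x=-2.912: |R|=1.25527 >1
  x=-2.830: |R|=1.20577 >1
So |R|<1 on (-2.5000, 0).

(-2.5000,0); λ=-3 ⇒ h* = (5/2)/3 = 0.8333.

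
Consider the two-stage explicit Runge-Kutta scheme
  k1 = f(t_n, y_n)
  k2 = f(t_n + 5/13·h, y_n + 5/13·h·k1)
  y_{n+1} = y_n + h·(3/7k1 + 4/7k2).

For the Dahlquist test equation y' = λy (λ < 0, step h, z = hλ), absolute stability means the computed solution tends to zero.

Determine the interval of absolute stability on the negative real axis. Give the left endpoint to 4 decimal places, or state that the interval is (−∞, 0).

(-4.5500, 0).

Set f=λy, z=hλ:
  k1=λy_n ⇒ h·k1=z·y_n;  k2=λ(1+5/13z)y_n ⇒ h·k2=z(1+5/13z)y_n
  y_{n+1}/y_n = 1 + 3/7z + 4/7z(1+5/13z) = 1 + z + 20/91z²
  ⇒ R(z) = 1 + z + 20/91z².

Need |R(x)|<1, x<0.
x=-0.39: |R|=0.6434
R=1: x+20/91x²=0 ⇒ x=−91/20=-4.5500; min R=1−1/(4·20/91)=-0.1375>−1
Confirm numerically:
  x=-3.845: |R|=0.40424 <1
  x=-2.678: |R|=0.10181 <1
  x=-2.641: |R|=0.10806 <1
  x=-2.028: |R|=0.12409 <1
  x=-5.053: |R|=1.55861 >1
  x=-4.727: |R|=1.18389 >1
  x=-4.666: |R|=1.11896 >1
So |R|<1 on (-4.5500, 0).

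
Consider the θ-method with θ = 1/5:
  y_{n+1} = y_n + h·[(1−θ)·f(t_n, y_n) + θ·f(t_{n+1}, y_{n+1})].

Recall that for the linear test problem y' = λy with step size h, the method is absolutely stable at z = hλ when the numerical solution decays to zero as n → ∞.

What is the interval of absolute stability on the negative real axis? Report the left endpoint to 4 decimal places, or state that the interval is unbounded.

z∈(-3.3333,0).

Set f=λy, z=hλ:
  y_{n+1} = y_n + z·[4/5·y_n + 1/5·y_{n+1}] ⇒ (1 − 1/5z)y_{n+1} = (1 + 4/5z)y_n
  so R(z) = (1 + 4/5z)/(1 − 1/5z).

Find x<0 with |R(x)|<1.
x=-1.76: |R|=0.3018
R=−1: 1+4/5x = −1+1/5x ⇒ -3/5x=2 ⇒ x=2/(-3/5)=-3.3333
Confirm numerically:
  x=-3.029: |R|=0.88629 <1
  x=-2.153: |R|=0.50496 <1
  x=-1.744: |R|=0.29300 <1
  x=-1.493: |R|=0.14970 <1
  x=-3.684: |R|=1.12114 >1
  x=-3.563: |R|=1.08046 >1
  x=-3.431: |R|=1.03475 >1
Stable set (-3.3333, 0).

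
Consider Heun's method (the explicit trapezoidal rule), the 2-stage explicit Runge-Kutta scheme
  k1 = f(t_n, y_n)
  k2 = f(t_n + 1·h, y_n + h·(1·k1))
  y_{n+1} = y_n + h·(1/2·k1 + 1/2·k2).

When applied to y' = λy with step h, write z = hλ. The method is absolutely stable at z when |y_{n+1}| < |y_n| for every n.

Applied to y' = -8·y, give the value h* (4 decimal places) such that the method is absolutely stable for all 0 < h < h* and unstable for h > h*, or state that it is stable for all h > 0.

Set f=λy, z=hλ:
  order 2, 2-stage ⇒ R(z)=1+z+z^2/2
  (e.g. R(-1.07)=0.50245, |R|=0.50245)

Solve |R(x)|<1 on ℝ⁻.
x=-1.07: |R|=0.5025
|R(-2.15)|=1.1612 |R(-1.86)|=0.8698 |R(-0.93)|=0.5025
Bisect:
  x_lo=-2.3277 |R|=1.3814  x_hi=-0.2495 |R|=0.7817
  mid=-1.28858 |R|=0.54164 →hi
  mid=-1.80814 |R|=0.82654 →hi
  mid=-2.06792 |R|=1.07023 →lo
  mid=-1.93803 |R|=0.93995 →hi
  mid=-2.00297 |R|=1.00298 →lo
  mid=-1.97050 |R|=0.97094 →hi
  mid=-1.98674 |R|=0.98683 →hi
  ...
  [-2.00006,-1.99993] ⇒ x*=-2.0000
Stable set (-2.0000, 0).

(-2.0000,0); λ=-8 ⇒ h* = 0.2500.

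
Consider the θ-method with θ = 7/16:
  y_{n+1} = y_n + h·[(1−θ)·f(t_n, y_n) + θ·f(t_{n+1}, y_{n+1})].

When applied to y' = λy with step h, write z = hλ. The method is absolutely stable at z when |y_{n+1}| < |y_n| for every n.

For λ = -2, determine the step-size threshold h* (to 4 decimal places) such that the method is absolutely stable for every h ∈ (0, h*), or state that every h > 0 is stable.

Test eqn y'=λy, z=hλ:
  y_{n+1} = y_n + z·[9/16·y_n + 7/16·y_{n+1}] ⇒ (1 − 7/16z)y_{n+1} = (1 + 9/16z)y_n
  Hence R(z) = (1 + 9/16z)/(1 − 7/16z).

Find x<0 with |R(x)|<1.
x=-0.67: |R|=0.4819
R=−1: 1+9/16x = −1+7/16x ⇒ -1/8x=2 ⇒ x=2/(-1/8)=-16.0000
Confirm numerically:
  x=-15.579: |R|=0.99327 <1
  x=-11.747: |R|=0.91341 <1
  x=-7.567: |R|=0.75546 <1
  x=-16.370: |R|=1.00567 >1
  x=-16.124: |R|=1.00192 >1
  x=-16.047: |R|=1.00073 >1
Stable set (-16.0000, 0).

(-16.0000,0); λ=-2 ⇒ h* = (16)/2 = 8.0000.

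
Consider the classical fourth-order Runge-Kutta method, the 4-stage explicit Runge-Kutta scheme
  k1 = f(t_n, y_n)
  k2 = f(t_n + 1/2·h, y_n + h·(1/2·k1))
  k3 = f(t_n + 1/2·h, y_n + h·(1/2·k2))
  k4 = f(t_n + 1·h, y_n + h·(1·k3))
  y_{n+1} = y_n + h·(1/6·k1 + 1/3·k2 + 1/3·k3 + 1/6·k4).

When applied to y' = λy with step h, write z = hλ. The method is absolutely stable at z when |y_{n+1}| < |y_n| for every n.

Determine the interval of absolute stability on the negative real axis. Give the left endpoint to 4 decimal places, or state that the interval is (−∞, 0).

(-2.7853, 0).

Set f=λy, z=hλ:
  order 4, 4-stage ⇒ R(z)=1+z+z^2/2+z^3/6+z^4/24
  (e.g. R(-0.45)=0.63777, |R|=0.63777)

Need |R(x)|<1, x<0.
x=-0.45: |R|=0.6378
|R(-2.71)|=0.8923 |R(-2.04)|=0.3475 |R(-1.81)|=0.2870
Bisect:
  x_lo=-3.1538 |R|=1.7133  x_hi=-0.1253 |R|=0.8822
  mid=-1.63953 |R|=0.27104 →hi
  mid=-2.39665 |R|=0.55564 →hi
  mid=-2.77520 |R|=0.98489 →hi
  mid=-2.96448 |R|=1.30552 →lo
  mid=-2.86984 |R|=1.13514 →lo
  mid=-2.82252 |R|=1.05760 →lo
  mid=-2.79886 |R|=1.02065 →lo
  mid=-2.78703 |R|=1.00263 →lo
  mid=-2.78112 |R|=0.99372 →hi
  ...
  [-2.78537,-2.78518] ⇒ x*=-2.7853
Stable set (-2.7853, 0).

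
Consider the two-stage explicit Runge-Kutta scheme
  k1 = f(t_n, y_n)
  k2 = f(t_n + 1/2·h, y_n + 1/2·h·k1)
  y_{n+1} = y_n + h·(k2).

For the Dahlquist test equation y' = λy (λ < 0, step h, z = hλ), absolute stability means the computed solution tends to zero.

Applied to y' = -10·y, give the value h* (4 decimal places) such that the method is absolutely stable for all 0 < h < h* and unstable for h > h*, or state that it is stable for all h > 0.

(-2.0000,0); λ=-10 ⇒ h* = (2)/10 = 0.2000.

With y'=λy (z=hλ):
  k1=λy_n ⇒ h·k1=z·y_n;  k2=λ(1+1/2z)y_n ⇒ h·k2=z(1+1/2z)y_n
  y_{n+1}/y_n = 1 + z(1+1/2z) = 1 + z + 1/2z²
  ⇒ R(z) = 1 + z + 1/2z².

Boundary: |R(x)|=1, x<0.
x=-1.24: |R|=0.5288
R=1: x+1/2x²=0 ⇒ x=−2=-2.0000; min R=1−1/(4·1/2)=0.5000>−1
Confirm numerically:
  x=-1.482: |R|=0.61616 <1
  x=-1.287: |R|=0.54118 <1
  x=-1.224: |R|=0.52509 <1
  x=-0.862: |R|=0.50952 <1
  x=-2.584: |R|=1.75453 >1
  x=-2.533: |R|=1.67504 >1
  x=-2.349: |R|=1.40990 >1
So |R|<1 on (-2.0000, 0).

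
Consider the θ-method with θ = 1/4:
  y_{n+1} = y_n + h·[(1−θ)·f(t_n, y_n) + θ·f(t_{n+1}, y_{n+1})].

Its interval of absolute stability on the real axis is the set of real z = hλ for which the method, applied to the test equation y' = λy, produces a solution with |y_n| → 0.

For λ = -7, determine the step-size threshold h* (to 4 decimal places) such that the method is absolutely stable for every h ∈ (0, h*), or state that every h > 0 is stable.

On y'=λy, z=hλ:
  y_{n+1} = y_n + z·[3/4·y_n + 1/4·y_{n+1}] ⇒ (1 − 1/4z)y_{n+1} = (1 + 3/4z)y_n
  so R(z) = (1 + 3/4z)/(1 − 1/4z).

Solve |R(x)|<1 on ℝ⁻.
x=-0.5: |R|=0.5556
R=−1: 1+3/4x = −1+1/4x ⇒ -1/2x=2 ⇒ x=2/(-1/2)=-4.0000
Confirm numerically:
  x=-3.524: |R|=0.87347 <1
  x=-2.262: |R|=0.44491 <1
  x=-1.843: |R|=0.26168 <1
  x=-4.598: |R|=1.13910 >1
  x=-4.350: |R|=1.08383 >1
Interval (-4.0000, 0).

(-4.0000,0); λ=-7 ⇒ h* = (4)/7 = 0.5714.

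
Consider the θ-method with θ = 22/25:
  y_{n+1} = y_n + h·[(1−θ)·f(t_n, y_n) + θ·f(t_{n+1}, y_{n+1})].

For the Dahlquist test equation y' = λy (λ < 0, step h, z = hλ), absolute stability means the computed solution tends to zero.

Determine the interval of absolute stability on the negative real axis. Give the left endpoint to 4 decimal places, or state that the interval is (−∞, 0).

(−∞, 0) — no finite endpoint.

Test eqn y'=λy, z=hλ:
  y_{n+1} = y_n + z·[3/25·y_n + 22/25·y_{n+1}] ⇒ (1 − 22/25z)y_{n+1} = (1 + 3/25z)y_n
  Hence R(z) = (1 + 3/25z)/(1 − 22/25z).

Find x<0 with |R(x)|<1.
x=-1.79: |R|=0.3049
x=-2: |R|=0.2754
x=-10: |R|=0.0204
x=-100: |R|=0.1236
θ=22/25≥1/2 ⇒ |1+3/25x|<|1−22/25x| ∀x<0 ⇒ stable on all of ℝ⁻.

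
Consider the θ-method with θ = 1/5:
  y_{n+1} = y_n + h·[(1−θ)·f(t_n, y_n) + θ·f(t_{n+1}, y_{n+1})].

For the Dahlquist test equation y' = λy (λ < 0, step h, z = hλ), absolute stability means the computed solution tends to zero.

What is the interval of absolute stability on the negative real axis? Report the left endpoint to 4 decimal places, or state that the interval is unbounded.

With y'=λy (z=hλ):
  y_{n+1} = y_n + z·[4/5·y_n + 1/5·y_{n+1}] ⇒ (1 − 1/5z)y_{n+1} = (1 + 4/5z)y_n
  Hence R(z) = (1 + 4/5z)/(1 − 1/5z).

Need |R(x)|<1, x<0.
x=-1.69: |R|=0.2631
R=−1: 1+4/5x = −1+1/5x ⇒ -3/5x=2 ⇒ x=2/(-3/5)=-3.3333
Confirm numerically:
  x=-2.825: |R|=0.80511 <1
  x=-2.460: |R|=0.64879 <1
  x=-1.377: |R|=0.07966 <1
  x=-3.534: |R|=1.07054 >1
  x=-3.478: |R|=1.05119 >1
  x=-3.470: |R|=1.04841 >1
Stable set (-3.3333, 0).

z∈(-3.3333,0).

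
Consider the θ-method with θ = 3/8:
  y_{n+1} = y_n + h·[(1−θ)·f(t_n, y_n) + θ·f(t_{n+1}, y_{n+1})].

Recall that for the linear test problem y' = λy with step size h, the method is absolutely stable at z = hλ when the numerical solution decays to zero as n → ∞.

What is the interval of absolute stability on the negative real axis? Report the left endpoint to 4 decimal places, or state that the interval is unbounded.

With y'=λy (z=hλ):
  y_{n+1} = y_n + z·[5/8·y_n + 3/8·y_{n+1}] ⇒ (1 − 3/8z)y_{n+1} = (1 + 5/8z)y_n
  Hence R(z) = (1 + 5/8z)/(1 − 3/8z).

Solve |R(x)|<1 on ℝ⁻.
x=-1.22: |R|=0.1630
R=−1: 1+5/8x = −1+3/8x ⇒ -1/4x=2 ⇒ x=2/(-1/4)=-8.0000
Confirm numerically:
  x=-7.210: |R|=0.94668 <1
  x=-7.146: |R|=0.94198 <1
  x=-6.912: |R|=0.92428 <1
  x=-6.558: |R|=0.89579 <1
  x=-8.552: |R|=1.03280 >1
  x=-8.500: |R|=1.02985 >1
  x=-8.278: |R|=1.01693 >1
Stable set (-8.0000, 0).

(-8.0000, 0).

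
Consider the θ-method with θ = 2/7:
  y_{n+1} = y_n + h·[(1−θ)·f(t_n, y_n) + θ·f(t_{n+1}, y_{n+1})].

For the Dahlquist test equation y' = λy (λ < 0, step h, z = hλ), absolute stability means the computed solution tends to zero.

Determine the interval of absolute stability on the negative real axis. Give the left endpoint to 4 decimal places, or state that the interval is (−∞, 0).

z∈(-4.6667,0).

Set f=λy, z=hλ:
  y_{n+1} = y_n + z·[5/7·y_n + 2/7·y_{n+1}] ⇒ (1 − 2/7z)y_{n+1} = (1 + 5/7z)y_n
  R(z) = (1 + 5/7z)/(1 − 2/7z).

Need |R(x)|<1, x<0.
x=-1.22: |R|=0.0953
R=−1: 1+5/7x = −1+2/7x ⇒ -3/7x=2 ⇒ x=2/(-3/7)=-4.6667
Confirm numerically:
  x=-3.636: |R|=0.78335 <1
  x=-3.146: |R|=0.65679 <1
  x=-2.918: |R|=0.59131 <1
  x=-2.688: |R|=0.52036 <1
  x=-5.062: |R|=1.06926 >1
  x=-5.024: |R|=1.06288 >1
  x=-4.713: |R|=1.00846 >1
So |R|<1 on (-4.6667, 0).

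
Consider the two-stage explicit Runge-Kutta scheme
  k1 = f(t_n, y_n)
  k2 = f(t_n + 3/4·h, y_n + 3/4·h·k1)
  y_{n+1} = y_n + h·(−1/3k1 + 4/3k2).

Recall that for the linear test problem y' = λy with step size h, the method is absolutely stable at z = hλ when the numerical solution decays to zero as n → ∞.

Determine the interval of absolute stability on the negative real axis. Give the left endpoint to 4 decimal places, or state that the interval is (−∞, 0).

On y'=λy, z=hλ:
  k1=λy_n ⇒ h·k1=z·y_n;  k2=λ(1+3/4z)y_n ⇒ h·k2=z(1+3/4z)y_n
  y_{n+1}/y_n = 1 − 1/3z + 4/3z(1+3/4z) = 1 + z + z²
  so R(z) = 1 + z + z².

Boundary: |R(x)|=1, x<0.
x=-0.87: |R|=0.8869
R=1: x+1x²=0 ⇒ x=−1=-1.0000; min R=1−1/(4·1)=0.7500>−1
Confirm numerically:
  x=-0.916: |R|=0.92306 <1
  x=-0.885: |R|=0.89823 <1
  x=-0.409: |R|=0.75828 <1
  x=-1.518: |R|=1.78632 >1
  x=-1.202: |R|=1.24280 >1
So |R|<1 on (-1.0000, 0).

z∈(-1.0000,0).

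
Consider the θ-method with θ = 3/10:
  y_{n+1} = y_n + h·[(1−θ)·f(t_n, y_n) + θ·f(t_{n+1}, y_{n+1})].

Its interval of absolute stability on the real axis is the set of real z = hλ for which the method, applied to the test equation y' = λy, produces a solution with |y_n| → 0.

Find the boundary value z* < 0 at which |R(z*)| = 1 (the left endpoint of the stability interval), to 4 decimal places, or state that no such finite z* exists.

On y'=λy, z=hλ:
  y_{n+1} = y_n + z·[7/10·y_n + 3/10·y_{n+1}] ⇒ (1 − 3/10z)y_{n+1} = (1 + 7/10z)y_n
  ⇒ R(z) = (1 + 7/10z)/(1 − 3/10z).

Need |R(x)|<1, x<0.
x=-1.58: |R|=0.0719
R=−1: 1+7/10x = −1+3/10x ⇒ -2/5x=2 ⇒ x=2/(-2/5)=-5.0000
Confirm numerically:
  x=-4.289: |R|=0.87563 <1
  x=-3.044: |R|=0.59105 <1
  x=-2.528: |R|=0.43767 <1
  x=-5.385: |R|=1.05888 >1
  x=-5.324: |R|=1.04990 >1
  x=-5.234: |R|=1.03642 >1
So |R|<1 on (-5.0000, 0).

left endpoint -5.0000.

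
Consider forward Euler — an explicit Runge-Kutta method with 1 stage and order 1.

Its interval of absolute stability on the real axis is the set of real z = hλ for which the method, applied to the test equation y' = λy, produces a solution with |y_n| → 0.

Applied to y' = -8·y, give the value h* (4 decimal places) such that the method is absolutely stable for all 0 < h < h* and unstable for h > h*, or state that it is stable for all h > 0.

Set f=λy, z=hλ:
  order 1, 1-stage ⇒ R(z)=1+z
  (e.g. R(-1.25)=-0.25000, |R|=0.25000)

Boundary: |R(x)|=1, x<0.
x=-1.25: |R|=0.2500
|R(-2.06)|=1.0600 |R(-0.92)|=0.0800 |R(-0.91)|=0.0900
Bisect:
  x_lo=-2.3485 |R|=1.3485  x_hi=-0.0860 |R|=0.9140
  mid=-1.21727 |R|=0.21727 →hi
  mid=-1.78289 |R|=0.78289 →hi
  mid=-2.06569 |R|=1.06569 →lo
  mid=-1.92429 |R|=0.92429 →hi
  mid=-1.99499 |R|=0.99499 →hi
  mid=-2.03034 |R|=1.03034 →lo
  mid=-2.01267 |R|=1.01267 →lo
  mid=-2.00383 |R|=1.00383 →lo
  mid=-1.99941 |R|=0.99941 →hi
  mid=-2.00162 |R|=1.00162 →lo
  ...
  [-2.00010,-1.99996] ⇒ x*=-2.0000
So |R|<1 on (-2.0000, 0).

(-2.0000,0); λ=-8 ⇒ h* = 0.2500.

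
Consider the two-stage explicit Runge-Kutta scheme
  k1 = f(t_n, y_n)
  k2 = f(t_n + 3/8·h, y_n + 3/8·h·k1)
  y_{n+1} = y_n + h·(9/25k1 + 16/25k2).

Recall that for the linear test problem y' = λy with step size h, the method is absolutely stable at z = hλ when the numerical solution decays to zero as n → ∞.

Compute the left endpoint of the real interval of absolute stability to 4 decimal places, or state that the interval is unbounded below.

On y'=λy, z=hλ:
  k1=λy_n ⇒ h·k1=z·y_n;  k2=λ(1+3/8z)y_n ⇒ h·k2=z(1+3/8z)y_n
  y_{n+1}/y_n = 1 + 9/25z + 16/25z(1+3/8z) = 1 + z + 6/25z²
  so R(z) = 1 + z + 6/25z².

Solve |R(x)|<1 on ℝ⁻.
x=-0.84: |R|=0.3293
R=1: x+6/25x²=0 ⇒ x=−25/6=-4.1667; min R=1−1/(4·6/25)=-0.0417>−1
Confirm numerically:
  x=-3.621: |R|=0.52579 <1
  x=-2.033: |R|=0.04106 <1
  x=-1.971: |R|=0.03864 <1
  x=-4.645: |R|=1.53325 >1
  x=-4.617: |R|=1.49901 >1
  x=-4.216: |R|=1.04992 >1
Stable set (-4.1667, 0).

z* = -4.1667.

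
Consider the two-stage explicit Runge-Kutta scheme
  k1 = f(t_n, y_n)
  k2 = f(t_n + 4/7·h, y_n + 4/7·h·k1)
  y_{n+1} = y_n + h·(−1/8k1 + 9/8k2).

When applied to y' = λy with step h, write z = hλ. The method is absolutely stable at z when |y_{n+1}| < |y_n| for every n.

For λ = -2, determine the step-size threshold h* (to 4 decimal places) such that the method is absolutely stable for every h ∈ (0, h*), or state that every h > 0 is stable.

(-1.5556,0); λ=-2 ⇒ h* = (14/9)/2 = 0.7778.

With y'=λy (z=hλ):
  k1=λy_n ⇒ h·k1=z·y_n;  k2=λ(1+4/7z)y_n ⇒ h·k2=z(1+4/7z)y_n
  y_{n+1}/y_n = 1 − 1/8z + 9/8z(1+4/7z) = 1 + z + 9/14z²
  so R(z) = 1 + z + 9/14z².

Solve |R(x)|<1 on ℝ⁻.
x=-0.66: |R|=0.6200
R=1: x+9/14x²=0 ⇒ x=−14/9=-1.5556; min R=1−1/(4·9/14)=0.6111>−1
Confirm numerically:
  x=-1.254: |R|=0.75690 <1
  x=-1.205: |R|=0.72844 <1
  x=-0.900: |R|=0.62071 <1
  x=-2.083: |R|=1.70629 >1
  x=-2.077: |R|=1.69624 >1
  x=-1.823: |R|=1.31343 >1
Interval (-1.5556, 0).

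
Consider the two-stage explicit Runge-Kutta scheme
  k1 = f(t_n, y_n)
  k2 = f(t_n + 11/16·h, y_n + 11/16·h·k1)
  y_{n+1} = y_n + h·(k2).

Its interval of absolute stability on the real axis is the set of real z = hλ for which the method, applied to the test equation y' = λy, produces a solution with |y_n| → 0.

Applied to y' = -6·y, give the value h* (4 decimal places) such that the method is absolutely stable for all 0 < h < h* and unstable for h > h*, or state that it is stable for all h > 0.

On y'=λy, z=hλ:
  k1=λy_n ⇒ h·k1=z·y_n;  k2=λ(1+11/16z)y_n ⇒ h·k2=z(1+11/16z)y_n
  y_{n+1}/y_n = 1 + z(1+11/16z) = 1 + z + 11/16z²
  ⇒ R(z) = 1 + z + 11/16z².

Find x<0 with |R(x)|<1.
x=-0.39: |R|=0.7146
R=1: x+11/16x²=0 ⇒ x=−16/11=-1.4545; min R=1−1/(4·11/16)=0.6364>−1
Confirm numerically:
  x=-1.241: |R|=0.81781 <1
  x=-1.144: |R|=0.75576 <1
  x=-1.119: |R|=0.74186 <1
  x=-0.941: |R|=0.66777 <1
  x=-1.648: |R|=1.21918 >1
  x=-1.575: |R|=1.13043 >1
Stable set (-1.4545, 0).

(-1.4545,0); λ=-6 ⇒ h* = (16/11)/6 = 0.2424.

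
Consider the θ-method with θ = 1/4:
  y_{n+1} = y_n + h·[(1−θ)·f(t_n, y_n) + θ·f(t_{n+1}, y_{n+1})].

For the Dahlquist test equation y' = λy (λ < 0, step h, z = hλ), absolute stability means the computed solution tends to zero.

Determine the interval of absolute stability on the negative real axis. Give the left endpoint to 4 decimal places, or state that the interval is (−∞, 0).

With y'=λy (z=hλ):
  y_{n+1} = y_n + z·[3/4·y_n + 1/4·y_{n+1}] ⇒ (1 − 1/4z)y_{n+1} = (1 + 3/4z)y_n
  ⇒ R(z) = (1 + 3/4z)/(1 − 1/4z).

Need |R(x)|<1, x<0.
x=-1.61: |R|=0.1480
R=−1: 1+3/4x = −1+1/4x ⇒ -1/2x=2 ⇒ x=2/(-1/2)=-4.0000
Confirm numerically:
  x=-2.909: |R|=0.68418 <1
  x=-2.495: |R|=0.53657 <1
  x=-2.195: |R|=0.41727 <1
  x=-4.542: |R|=1.12690 >1
  x=-4.511: |R|=1.12008 >1
  x=-4.170: |R|=1.04162 >1
Interval (-4.0000, 0).

(-4.0000, 0).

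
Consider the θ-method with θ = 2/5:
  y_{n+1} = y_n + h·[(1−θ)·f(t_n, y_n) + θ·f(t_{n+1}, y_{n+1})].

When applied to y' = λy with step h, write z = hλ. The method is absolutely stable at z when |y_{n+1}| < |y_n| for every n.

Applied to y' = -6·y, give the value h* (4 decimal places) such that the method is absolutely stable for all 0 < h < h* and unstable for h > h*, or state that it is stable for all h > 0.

Test eqn y'=λy, z=hλ:
  y_{n+1} = y_n + z·[3/5·y_n + 2/5·y_{n+1}] ⇒ (1 − 2/5z)y_{n+1} = (1 + 3/5z)y_n
  R(z) = (1 + 3/5z)/(1 − 2/5z).

Need |R(x)|<1, x<0.
x=-0.79: |R|=0.3997
R=−1: 1+3/5x = −1+2/5x ⇒ -1/5x=2 ⇒ x=2/(-1/5)=-10.0000
Confirm numerically:
  x=-7.442: |R|=0.87135 <1
  x=-6.522: |R|=0.80725 <1
  x=-4.259: |R|=0.57531 <1
  x=-10.531: |R|=1.02037 >1
  x=-10.348: |R|=1.01354 >1
  x=-10.163: |R|=1.00644 >1
Stable set (-10.0000, 0).

(-10.0000,0); λ=-6 ⇒ h* = (10)/6 = 1.6667.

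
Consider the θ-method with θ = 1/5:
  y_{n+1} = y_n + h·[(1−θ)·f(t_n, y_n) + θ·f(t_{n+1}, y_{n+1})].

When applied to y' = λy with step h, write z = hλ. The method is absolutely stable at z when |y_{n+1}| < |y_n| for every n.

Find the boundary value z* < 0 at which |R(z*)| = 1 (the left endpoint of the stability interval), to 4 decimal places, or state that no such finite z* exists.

z* = -3.3333.

Set f=λy, z=hλ:
  y_{n+1} = y_n + z·[4/5·y_n + 1/5·y_{n+1}] ⇒ (1 − 1/5z)y_{n+1} = (1 + 4/5z)y_n
  ⇒ R(z) = (1 + 4/5z)/(1 − 1/5z).

Boundary: |R(x)|=1, x<0.
x=-0.34: |R|=0.6816
R=−1: 1+4/5x = −1+1/5x ⇒ -3/5x=2 ⇒ x=2/(-3/5)=-3.3333
Confirm numerically:
  x=-3.232: |R|=0.96307 <1
  x=-1.719: |R|=0.27921 <1
  x=-1.657: |R|=0.24455 <1
  x=-1.562: |R|=0.19019 <1
  x=-3.883: |R|=1.18564 >1
  x=-3.385: |R|=1.01849 >1
So |R|<1 on (-3.3333, 0).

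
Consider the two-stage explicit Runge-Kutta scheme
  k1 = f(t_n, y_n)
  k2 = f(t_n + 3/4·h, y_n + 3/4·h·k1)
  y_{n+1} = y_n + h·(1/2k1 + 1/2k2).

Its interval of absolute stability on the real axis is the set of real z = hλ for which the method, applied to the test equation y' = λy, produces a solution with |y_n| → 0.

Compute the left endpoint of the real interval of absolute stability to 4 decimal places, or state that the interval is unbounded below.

Set f=λy, z=hλ:
  k1=λy_n ⇒ h·k1=z·y_n;  k2=λ(1+3/4z)y_n ⇒ h·k2=z(1+3/4z)y_n
  y_{n+1}/y_n = 1 + 1/2z + 1/2z(1+3/4z) = 1 + z + 3/8z²
  ⇒ R(z) = 1 + z + 3/8z².

Boundary: |R(x)|=1, x<0.
x=-0.5: |R|=0.5938
R=1: x+3/8x²=0 ⇒ x=−8/3=-2.6667; min R=1−1/(4·3/8)=0.3333>−1
Confirm numerically:
  x=-2.382: |R|=0.74572 <1
  x=-1.396: |R|=0.33481 <1
  x=-1.098: |R|=0.35410 <1
  x=-3.154: |R|=1.57639 >1
  x=-2.730: |R|=1.06484 >1
So |R|<1 on (-2.6667, 0).

z* = -2.6667.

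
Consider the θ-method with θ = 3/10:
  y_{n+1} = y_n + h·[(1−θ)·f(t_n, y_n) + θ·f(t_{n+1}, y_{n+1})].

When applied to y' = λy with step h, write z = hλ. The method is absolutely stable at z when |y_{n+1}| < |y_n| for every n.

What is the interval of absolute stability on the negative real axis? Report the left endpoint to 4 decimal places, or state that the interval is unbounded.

(-5.0000, 0).

Set f=λy, z=hλ:
  y_{n+1} = y_n + z·[7/10·y_n + 3/10·y_{n+1}] ⇒ (1 − 3/10z)y_{n+1} = (1 + 7/10z)y_n
  R(z) = (1 + 7/10z)/(1 − 3/10z).

Boundary: |R(x)|=1, x<0.
x=-1.22: |R|=0.1069
R=−1: 1+7/10x = −1+3/10x ⇒ -2/5x=2 ⇒ x=2/(-2/5)=-5.0000
Confirm numerically:
  x=-4.724: |R|=0.95433 <1
  x=-3.600: |R|=0.73077 <1
  x=-3.212: |R|=0.63577 <1
  x=-2.841: |R|=0.53377 <1
  x=-5.239: |R|=1.03717 >1
  x=-5.106: |R|=1.01675 >1
  x=-5.055: |R|=1.00874 >1
Interval (-5.0000, 0).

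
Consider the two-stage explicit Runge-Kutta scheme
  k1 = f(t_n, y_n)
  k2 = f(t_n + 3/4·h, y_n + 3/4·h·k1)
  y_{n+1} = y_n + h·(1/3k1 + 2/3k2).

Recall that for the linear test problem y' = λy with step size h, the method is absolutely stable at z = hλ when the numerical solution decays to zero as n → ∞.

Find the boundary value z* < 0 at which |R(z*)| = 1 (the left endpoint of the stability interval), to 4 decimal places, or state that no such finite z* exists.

On y'=λy, z=hλ:
  k1=λy_n ⇒ h·k1=z·y_n;  k2=λ(1+3/4z)y_n ⇒ h·k2=z(1+3/4z)y_n
  y_{n+1}/y_n = 1 + 1/3z + 2/3z(1+3/4z) = 1 + z + 1/2z²
  ⇒ R(z) = 1 + z + 1/2z².

Boundary: |R(x)|=1, x<0.
x=-1.27: |R|=0.5364
R=1: x+1/2x²=0 ⇒ x=−2=-2.0000; min R=1−1/(4·1/2)=0.5000>−1
Confirm numerically:
  x=-1.368: |R|=0.56771 <1
  x=-1.336: |R|=0.55645 <1
  x=-0.944: |R|=0.50157 <1
  x=-2.128: |R|=1.13619 >1
  x=-2.126: |R|=1.13394 >1
  x=-2.026: |R|=1.02634 >1
Interval (-2.0000, 0).

z* = -2.0000.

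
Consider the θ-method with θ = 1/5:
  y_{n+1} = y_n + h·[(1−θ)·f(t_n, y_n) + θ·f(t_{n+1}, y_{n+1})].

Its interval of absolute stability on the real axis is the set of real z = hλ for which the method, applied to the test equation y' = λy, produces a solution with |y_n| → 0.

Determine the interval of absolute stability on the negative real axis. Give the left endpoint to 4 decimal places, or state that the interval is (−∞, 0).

Test eqn y'=λy, z=hλ:
  y_{n+1} = y_n + z·[4/5·y_n + 1/5·y_{n+1}] ⇒ (1 − 1/5z)y_{n+1} = (1 + 4/5z)y_n
  ⇒ R(z) = (1 + 4/5z)/(1 − 1/5z).

Boundary: |R(x)|=1, x<0.
x=-1.39: |R|=0.0876
R=−1: 1+4/5x = −1+1/5x ⇒ -3/5x=2 ⇒ x=2/(-3/5)=-3.3333
Confirm numerically:
  x=-2.758: |R|=0.77752 <1
  x=-2.417: |R|=0.62936 <1
  x=-2.356: |R|=0.60141 <1
  x=-1.374: |R|=0.07782 <1
  x=-3.830: |R|=1.16874 >1
  x=-3.634: |R|=1.10447 >1
  x=-3.485: |R|=1.05362 >1
Stable set (-3.3333, 0).

z∈(-3.3333,0).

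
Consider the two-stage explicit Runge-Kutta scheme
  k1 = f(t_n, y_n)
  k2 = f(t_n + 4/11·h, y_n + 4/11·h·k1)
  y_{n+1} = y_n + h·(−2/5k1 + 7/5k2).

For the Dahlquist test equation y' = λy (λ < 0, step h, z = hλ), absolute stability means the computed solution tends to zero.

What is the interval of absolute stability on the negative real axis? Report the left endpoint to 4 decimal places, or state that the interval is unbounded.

On y'=λy, z=hλ:
  k1=λy_n ⇒ h·k1=z·y_n;  k2=λ(1+4/11z)y_n ⇒ h·k2=z(1+4/11z)y_n
  y_{n+1}/y_n = 1 − 2/5z + 7/5z(1+4/11z) = 1 + z + 28/55z²
  so R(z) = 1 + z + 28/55z².

Boundary: |R(x)|=1, x<0.
x=-1.06: |R|=0.5120
R=1: x+28/55x²=0 ⇒ x=−55/28=-1.9643; min R=1−1/(4·28/55)=0.5089>−1
Confirm numerically:
  x=-1.931: |R|=0.96728 <1
  x=-1.754: |R|=0.81223 <1
  x=-1.698: |R|=0.76981 <1
  x=-2.559: |R|=1.77477 >1
  x=-2.440: |R|=1.59092 >1
  x=-2.188: |R|=1.24919 >1
Stable set (-1.9643, 0).

(-1.9643, 0).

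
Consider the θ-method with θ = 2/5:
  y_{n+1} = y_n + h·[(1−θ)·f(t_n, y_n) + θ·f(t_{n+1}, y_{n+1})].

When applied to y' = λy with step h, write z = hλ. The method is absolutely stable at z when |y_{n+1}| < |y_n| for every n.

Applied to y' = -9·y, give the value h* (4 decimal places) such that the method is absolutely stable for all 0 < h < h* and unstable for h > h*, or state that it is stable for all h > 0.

With y'=λy (z=hλ):
  y_{n+1} = y_n + z·[3/5·y_n + 2/5·y_{n+1}] ⇒ (1 − 2/5z)y_{n+1} = (1 + 3/5z)y_n
  R(z) = (1 + 3/5z)/(1 − 2/5z).

Find x<0 with |R(x)|<1.
x=-0.64: |R|=0.4904
R=−1: 1+3/5x = −1+2/5x ⇒ -1/5x=2 ⇒ x=2/(-1/5)=-10.0000
Confirm numerically:
  x=-9.865: |R|=0.99454 <1
  x=-9.809: |R|=0.99224 <1
  x=-7.825: |R|=0.89467 <1
  x=-6.620: |R|=0.81469 <1
  x=-10.490: |R|=1.01886 >1
  x=-10.111: |R|=1.00440 >1
  x=-10.073: |R|=1.00290 >1
Interval (-10.0000, 0).

(-10.0000,0); λ=-9 ⇒ h* = (10)/9 = 1.1111.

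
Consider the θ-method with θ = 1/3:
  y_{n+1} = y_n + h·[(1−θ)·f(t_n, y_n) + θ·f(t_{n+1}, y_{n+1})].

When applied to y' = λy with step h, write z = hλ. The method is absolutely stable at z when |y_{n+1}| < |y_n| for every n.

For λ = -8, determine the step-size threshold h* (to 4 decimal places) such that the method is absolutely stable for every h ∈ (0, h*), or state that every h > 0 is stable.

On y'=λy, z=hλ:
  y_{n+1} = y_n + z·[2/3·y_n + 1/3·y_{n+1}] ⇒ (1 − 1/3z)y_{n+1} = (1 + 2/3z)y_n
  so R(z) = (1 + 2/3z)/(1 − 1/3z).

Solve |R(x)|<1 on ℝ⁻.
x=-1.71: |R|=0.0892
R=−1: 1+2/3x = −1+1/3x ⇒ -1/3x=2 ⇒ x=2/(-1/3)=-6.0000
Confirm numerically:
  x=-5.237: |R|=0.90737 <1
  x=-4.413: |R|=0.78592 <1
  x=-3.819: |R|=0.68016 <1
  x=-6.459: |R|=1.04853 >1
  x=-6.317: |R|=1.03402 >1
  x=-6.186: |R|=1.02025 >1
Interval (-6.0000, 0).

(-6.0000,0); λ=-8 ⇒ h* = (6)/8 = 0.7500.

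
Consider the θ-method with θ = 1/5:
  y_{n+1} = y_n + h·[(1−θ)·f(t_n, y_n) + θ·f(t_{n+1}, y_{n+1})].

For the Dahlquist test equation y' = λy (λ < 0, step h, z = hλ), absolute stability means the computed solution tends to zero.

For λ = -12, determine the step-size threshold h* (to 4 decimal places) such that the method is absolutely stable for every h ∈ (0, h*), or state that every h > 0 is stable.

(-3.3333,0); λ=-12 ⇒ h* = (10/3)/12 = 0.2778.

Test eqn y'=λy, z=hλ:
  y_{n+1} = y_n + z·[4/5·y_n + 1/5·y_{n+1}] ⇒ (1 − 1/5z)y_{n+1} = (1 + 4/5z)y_n
  ⇒ R(z) = (1 + 4/5z)/(1 − 1/5z).

Solve |R(x)|<1 on ℝ⁻.
x=-1.18: |R|=0.0453
R=−1: 1+4/5x = −1+1/5x ⇒ -3/5x=2 ⇒ x=2/(-3/5)=-3.3333
Confirm numerically:
  x=-3.278: |R|=0.97995 <1
  x=-2.483: |R|=0.65909 <1
  x=-2.161: |R|=0.50887 <1
  x=-1.524: |R|=0.16800 <1
  x=-3.740: |R|=1.13959 >1
  x=-3.706: |R|=1.12842 >1
So |R|<1 on (-3.3333, 0).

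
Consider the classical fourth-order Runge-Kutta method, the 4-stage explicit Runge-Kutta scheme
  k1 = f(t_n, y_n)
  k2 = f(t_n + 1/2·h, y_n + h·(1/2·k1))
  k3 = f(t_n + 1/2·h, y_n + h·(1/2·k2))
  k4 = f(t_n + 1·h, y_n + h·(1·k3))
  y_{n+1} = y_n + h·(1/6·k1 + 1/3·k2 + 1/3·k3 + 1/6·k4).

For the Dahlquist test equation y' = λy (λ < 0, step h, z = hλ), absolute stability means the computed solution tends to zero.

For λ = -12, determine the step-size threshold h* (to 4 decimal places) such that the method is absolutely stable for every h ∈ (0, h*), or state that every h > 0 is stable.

On y'=λy, z=hλ:
  order 4, 4-stage ⇒ R(z)=1+z+z^2/2+z^3/6+z^4/24
  (e.g. R(-0.53)=0.58892, |R|=0.58892)

Solve |R(x)|<1 on ℝ⁻.
x=-0.53: |R|=0.5889
|R(-3.06)|=1.4996 |R(-1.72)|=0.2758 |R(-1.29)|=0.2997
Bisect:
  x_lo=-3.3417 |R|=2.2183  x_hi=-0.1332 |R|=0.8753
  mid=-1.73746 |R|=0.27747 →hi
  mid=-2.53959 |R|=0.68850 →hi
  mid=-2.94066 |R|=1.26065 →lo
  mid=-2.74013 |R|=0.93401 →hi
  mid=-2.84039 |R|=1.08630 →lo
  mid=-2.79026 |R|=1.00751 →lo
  mid=-2.76519 |R|=0.97012 →hi
  ...
  [-2.78536,-2.78517] ⇒ x*=-2.7853
Stable set (-2.7853, 0).

(-2.7853,0); λ=-12 ⇒ h* = 0.2321.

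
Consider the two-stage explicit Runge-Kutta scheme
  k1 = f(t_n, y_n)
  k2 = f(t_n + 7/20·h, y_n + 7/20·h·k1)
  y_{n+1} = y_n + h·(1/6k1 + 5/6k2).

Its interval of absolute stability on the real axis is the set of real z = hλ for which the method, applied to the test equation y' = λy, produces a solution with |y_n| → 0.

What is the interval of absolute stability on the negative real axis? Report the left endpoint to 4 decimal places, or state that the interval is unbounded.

z∈(-3.4286,0).

Test eqn y'=λy, z=hλ:
  k1=λy_n ⇒ h·k1=z·y_n;  k2=λ(1+7/20z)y_n ⇒ h·k2=z(1+7/20z)y_n
  y_{n+1}/y_n = 1 + 1/6z + 5/6z(1+7/20z) = 1 + z + 7/24z²
  so R(z) = 1 + z + 7/24z².

Boundary: |R(x)|=1, x<0.
x=-0.35: |R|=0.6857
R=1: x+7/24x²=0 ⇒ x=−24/7=-3.4286; min R=1−1/(4·7/24)=0.1429>−1
Confirm numerically:
  x=-2.535: |R|=0.33932 <1
  x=-2.461: |R|=0.30549 <1
  x=-1.801: |R|=0.14505 <1
  x=-1.767: |R|=0.14367 <1
  x=-3.837: |R|=1.45708 >1
  x=-3.571: |R|=1.14835 >1
  x=-3.539: |R|=1.11399 >1
Stable set (-3.4286, 0).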